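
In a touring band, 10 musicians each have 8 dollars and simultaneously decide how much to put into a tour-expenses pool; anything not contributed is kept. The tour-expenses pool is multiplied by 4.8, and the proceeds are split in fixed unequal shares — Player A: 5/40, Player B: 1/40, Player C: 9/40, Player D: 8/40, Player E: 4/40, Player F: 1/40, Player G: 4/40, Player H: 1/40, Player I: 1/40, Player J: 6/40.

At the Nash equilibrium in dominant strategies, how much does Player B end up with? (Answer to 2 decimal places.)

A player with share s gets back 4.8·s per unit contributed, so full contribution is dominant for anyone with s > 1/4.8 = 0.2083 and zero contribution is dominant for anyone below.
Player C alone (share 9/40) is above the threshold, contributing 8; the remaining 9 contribute 0. Total contributed: 8.
Player B keeps 8 and receives 4.8 × 8 × 1/40 = 0.96 from the tour-expenses pool, for a payoff of 8.96.

8.96 dollars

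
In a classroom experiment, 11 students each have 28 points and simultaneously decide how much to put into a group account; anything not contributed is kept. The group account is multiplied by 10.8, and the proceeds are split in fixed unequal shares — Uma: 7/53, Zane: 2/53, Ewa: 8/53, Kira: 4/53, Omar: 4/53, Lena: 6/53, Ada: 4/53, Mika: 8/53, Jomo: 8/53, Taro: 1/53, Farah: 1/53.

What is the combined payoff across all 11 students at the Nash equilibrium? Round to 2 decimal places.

1680.00 points

A player with share s gets back 10.8·s per unit contributed, so full contribution is dominant for anyone with s > 1/10.8 = 0.0926 and zero contribution is dominant for anyone below.
The shares above 0.0926 belong to Uma, Ewa, Lena, Mika and Jomo, contributing 28 each; the remaining 6 contribute 0. Total contributed: 140.
The group account pays out 10.8 × 140 = 1512.00 in total (split across the unequal shares, but the aggregate is all that matters for the group sum).
The 6 free-riders keep 28 each, adding 168. Group total = 168 + 1512.00 = 1680.00.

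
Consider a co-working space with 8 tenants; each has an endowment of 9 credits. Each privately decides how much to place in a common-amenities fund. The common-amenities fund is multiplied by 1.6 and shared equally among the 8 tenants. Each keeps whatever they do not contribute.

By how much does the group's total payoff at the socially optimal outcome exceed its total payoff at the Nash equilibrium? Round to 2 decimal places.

43.20 credits

Each contributed unit returns 1.6/8 = 0.2000 to its contributor — below 1 — so contributing 0 is dominant for every player. At the Nash equilibrium everyone keeps their 9, and the group total is 8 × 9 = 72.
Each contributed unit returns 1.600 to the group as a whole (0.2000 to each of 8 players), which exceeds 1, so the social optimum is full contribution: group total = 1.600 × 72 = 115.20.
Efficiency loss = 115.20 − 72 = 43.20.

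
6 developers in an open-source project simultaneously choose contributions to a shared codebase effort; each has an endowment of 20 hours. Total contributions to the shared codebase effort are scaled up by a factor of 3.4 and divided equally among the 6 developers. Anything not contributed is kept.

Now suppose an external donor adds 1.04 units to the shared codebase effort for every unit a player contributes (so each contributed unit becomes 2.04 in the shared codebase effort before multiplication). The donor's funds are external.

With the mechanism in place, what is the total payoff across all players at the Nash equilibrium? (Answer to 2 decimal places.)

832.32 hours

With the mechanism, a contributed unit returns 3.4 × 2.04 / 6 = 1.1560 per unit of net cost to the contributor — now above 1 — so contributing fully is weakly dominant for every player.
At the Nash equilibrium everyone contributes 20. Group total payoff = 3.4 × 2.04 × 120 = 832.32.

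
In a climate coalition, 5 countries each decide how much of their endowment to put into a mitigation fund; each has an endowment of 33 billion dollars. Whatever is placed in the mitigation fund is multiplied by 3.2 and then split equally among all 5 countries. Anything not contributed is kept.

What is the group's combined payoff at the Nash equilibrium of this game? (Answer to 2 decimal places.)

Each contributed unit returns 3.2/5 = 0.6400 to its contributor — below 1 — so contributing 0 is dominant for every player. At the Nash equilibrium everyone keeps their 33, and the group total is 5 × 33 = 165.

165.00 billion dollars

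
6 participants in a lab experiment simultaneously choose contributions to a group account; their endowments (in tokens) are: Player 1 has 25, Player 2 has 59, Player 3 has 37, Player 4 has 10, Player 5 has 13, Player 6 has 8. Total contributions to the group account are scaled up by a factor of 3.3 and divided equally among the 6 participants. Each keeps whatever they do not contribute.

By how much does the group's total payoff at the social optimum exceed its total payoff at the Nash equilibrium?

349.60 tokens

The private return per contributed unit is 3.3/6 = 0.5500 < 1 for every player regardless of endowment, so the Nash equilibrium is zero contribution and the group total is Σ E_j = 25 + 59 + 37 + 10 + 13 + 8 = 152.
Each contributed unit returns 3.300 to the group, so the social optimum is full contribution by everyone: group total = 3.300 × 152 = 501.60.
Efficiency loss = (3.300 − 1) × 152 = 349.60.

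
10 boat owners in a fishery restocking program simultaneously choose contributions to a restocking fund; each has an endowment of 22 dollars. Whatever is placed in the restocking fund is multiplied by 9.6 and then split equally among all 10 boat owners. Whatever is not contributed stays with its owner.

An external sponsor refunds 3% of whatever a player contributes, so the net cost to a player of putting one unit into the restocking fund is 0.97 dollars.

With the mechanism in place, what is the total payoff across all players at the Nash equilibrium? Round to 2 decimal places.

With the mechanism, a contributed unit returns (9.6/10) / 0.97 = 0.9897 per unit of net cost — still below 1 — so contributing 0 remains dominant for every player.
Everyone keeps their endowment and the group total is 10 × 22 = 220.

220.00 dollars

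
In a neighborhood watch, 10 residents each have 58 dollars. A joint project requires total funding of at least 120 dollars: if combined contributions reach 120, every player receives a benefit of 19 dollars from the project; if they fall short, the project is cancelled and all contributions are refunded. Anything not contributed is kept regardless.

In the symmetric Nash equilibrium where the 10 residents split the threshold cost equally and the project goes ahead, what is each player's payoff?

65 dollars

Equal share of the threshold: 120/10 = 12.
At this profile no one gains by cutting their contribution: any cut drops the total below 120, the project is cancelled, contributions are refunded, and the deviator ends with 58, which is less than 58 − 12 + 19 = 65. Contributing more than 12 just wastes the excess. So contributing exactly 12 is a best response.
Each player's payoff: 58 − 12 + 19 = 65.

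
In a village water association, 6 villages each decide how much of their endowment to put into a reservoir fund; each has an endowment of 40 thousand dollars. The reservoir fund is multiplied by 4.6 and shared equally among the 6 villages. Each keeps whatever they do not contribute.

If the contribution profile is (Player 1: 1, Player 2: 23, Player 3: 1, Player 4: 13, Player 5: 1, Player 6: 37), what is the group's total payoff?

Total contributed: 1 + 23 + 1 + 13 + 1 + 37 = 76; total kept: 6 × 40 − 76 = 164.
The reservoir fund pays out 4.6 × 76 = 349.60 in aggregate.
Group total = 164 + 349.60 = 513.60.

513.60 thousand dollars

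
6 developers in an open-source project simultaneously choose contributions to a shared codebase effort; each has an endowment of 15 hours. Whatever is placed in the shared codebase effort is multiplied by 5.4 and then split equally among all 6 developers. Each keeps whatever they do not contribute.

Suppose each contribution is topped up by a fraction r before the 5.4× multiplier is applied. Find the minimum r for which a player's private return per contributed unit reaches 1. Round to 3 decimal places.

0.111

With matching at rate r, one contributed unit becomes (1 + r) in the shared codebase effort and returns 5.4 × (1 + r) / 6 to the contributor.
Setting this equal to 1: 1 + r = 6/5.4 = 1.1111.
So the minimum matching rate is r = 1.1111 − 1 = 0.111.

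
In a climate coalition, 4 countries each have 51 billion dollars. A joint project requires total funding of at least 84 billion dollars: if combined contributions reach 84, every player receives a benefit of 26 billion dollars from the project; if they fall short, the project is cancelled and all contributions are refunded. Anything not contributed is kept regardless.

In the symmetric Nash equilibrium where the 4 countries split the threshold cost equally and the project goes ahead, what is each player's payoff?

Equal share of the threshold: 84/4 = 21.
At this profile no one gains by cutting their contribution: any cut drops the total below 84, the project is cancelled, contributions are refunded, and the deviator ends with 51, which is less than 51 − 21 + 26 = 56. Contributing more than 21 just wastes the excess. So contributing exactly 21 is a best response.
Each player's payoff: 51 − 21 + 26 = 56.

56 billion dollars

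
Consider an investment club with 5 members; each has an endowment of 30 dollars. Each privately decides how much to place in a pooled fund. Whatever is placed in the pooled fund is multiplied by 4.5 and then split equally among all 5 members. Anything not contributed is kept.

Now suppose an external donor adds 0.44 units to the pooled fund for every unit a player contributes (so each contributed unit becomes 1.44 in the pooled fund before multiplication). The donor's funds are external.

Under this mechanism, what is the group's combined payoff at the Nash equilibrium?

With the mechanism, a contributed unit returns 4.5 × 1.44 / 5 = 1.2960 per unit of net cost to the contributor — now above 1 — so contributing fully is weakly dominant for every player.
So the Nash equilibrium is full contribution by all 5; the group earns 4.5 × 1.44 × 150 = 972.00.

972.00 dollars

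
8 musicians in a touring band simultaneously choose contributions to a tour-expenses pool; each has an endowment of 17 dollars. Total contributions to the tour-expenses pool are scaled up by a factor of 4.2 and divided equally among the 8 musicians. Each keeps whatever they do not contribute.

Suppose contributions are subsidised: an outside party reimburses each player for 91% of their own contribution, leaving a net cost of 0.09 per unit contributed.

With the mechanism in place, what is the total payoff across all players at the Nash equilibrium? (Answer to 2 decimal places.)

694.96 dollars

The effective private return per unit is now (4.2/8) / 0.09 = 5.8333 > 1, so every player's dominant strategy flips to full contribution.
At the Nash equilibrium everyone contributes 17. Group total payoff = 8 × (17 × 0.91 + 4.2 × 17) = 694.96.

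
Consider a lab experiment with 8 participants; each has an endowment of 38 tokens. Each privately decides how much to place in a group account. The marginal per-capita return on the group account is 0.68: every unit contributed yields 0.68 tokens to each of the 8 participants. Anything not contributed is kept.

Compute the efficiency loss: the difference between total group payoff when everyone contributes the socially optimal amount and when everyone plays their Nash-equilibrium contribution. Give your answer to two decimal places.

The private return per contributed unit is 0.68 < 1, so contributing 0 is dominant for every player. At the Nash equilibrium everyone keeps their 38, and the group total is 8 × 38 = 304.
Each contributed unit returns 5.440 to the group as a whole (0.68 to each of 8 players), which exceeds 1, so the social optimum is full contribution: group total = 5.440 × 304 = 1653.76.
Efficiency loss = 1653.76 − 304 = 1349.76.

1349.76 tokens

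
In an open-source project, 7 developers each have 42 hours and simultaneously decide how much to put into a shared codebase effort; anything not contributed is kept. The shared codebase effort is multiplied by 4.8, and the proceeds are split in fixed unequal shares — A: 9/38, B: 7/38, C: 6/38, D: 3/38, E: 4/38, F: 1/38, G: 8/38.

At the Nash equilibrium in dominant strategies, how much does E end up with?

84.44 hours

Player j's private return per contributed unit is 4.8 × (j's share). Contributing is weakly dominant for j when that share is at least 1/4.8 = 0.2083, and contributing 0 is dominant otherwise.
A and G are above the threshold, contributing 42 each; the remaining 5 contribute 0. Total contributed: 84.
E keeps 42 and receives 4.8 × 84 × 4/38 = 42.44 from the shared codebase effort, for a payoff of 84.44.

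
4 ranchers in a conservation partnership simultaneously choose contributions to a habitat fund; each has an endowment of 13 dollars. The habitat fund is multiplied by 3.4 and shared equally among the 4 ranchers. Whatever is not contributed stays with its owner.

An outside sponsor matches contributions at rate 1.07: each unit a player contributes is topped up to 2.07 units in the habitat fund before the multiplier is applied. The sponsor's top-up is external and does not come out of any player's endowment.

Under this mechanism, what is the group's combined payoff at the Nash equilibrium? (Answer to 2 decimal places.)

365.98 dollars

The effective private return per unit is now 3.4 × 2.07 / 4 = 1.7595 > 1, so every player's dominant strategy flips to full contribution.
So the Nash equilibrium is full contribution by all 4; the group earns 3.4 × 2.07 × 52 = 365.98.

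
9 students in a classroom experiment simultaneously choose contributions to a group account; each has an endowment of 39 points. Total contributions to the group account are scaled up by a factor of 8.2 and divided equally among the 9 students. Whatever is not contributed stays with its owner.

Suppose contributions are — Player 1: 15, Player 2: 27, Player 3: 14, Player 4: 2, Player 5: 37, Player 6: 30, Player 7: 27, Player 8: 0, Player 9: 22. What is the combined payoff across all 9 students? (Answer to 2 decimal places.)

1603.80 points

Total contributed: 15 + 27 + 14 + 2 + 37 + 30 + 27 + 0 + 22 = 174; total kept: 9 × 39 − 174 = 177.
The group account pays out 8.2 × 174 = 1426.80 in aggregate.
Group total = 177 + 1426.80 = 1603.80.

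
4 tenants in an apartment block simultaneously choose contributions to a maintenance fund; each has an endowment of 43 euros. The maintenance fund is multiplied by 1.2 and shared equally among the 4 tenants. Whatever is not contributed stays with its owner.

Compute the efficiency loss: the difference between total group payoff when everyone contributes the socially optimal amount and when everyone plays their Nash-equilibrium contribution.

Each contributed unit returns 1.2/4 = 0.3000 to its contributor — below 1 — so contributing 0 is dominant for every player. At the Nash equilibrium everyone keeps their 43, and the group total is 4 × 43 = 172.
Each contributed unit returns 1.200 to the group as a whole (0.3000 to each of 4 players), which exceeds 1, so the social optimum is full contribution: group total = 1.200 × 172 = 206.40.
Efficiency loss = 206.40 − 172 = 34.40.

34.40 euros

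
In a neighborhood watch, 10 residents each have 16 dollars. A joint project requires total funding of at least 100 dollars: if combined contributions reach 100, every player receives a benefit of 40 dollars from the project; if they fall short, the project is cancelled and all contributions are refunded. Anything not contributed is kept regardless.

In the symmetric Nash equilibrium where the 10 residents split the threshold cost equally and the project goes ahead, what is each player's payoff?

46 dollars

Equal share of the threshold: 100/10 = 10.
At this profile no one gains by cutting their contribution: any cut drops the total below 100, the project is cancelled, contributions are refunded, and the deviator ends with 16, which is less than 16 − 10 + 40 = 46. Contributing more than 10 just wastes the excess. So contributing exactly 10 is a best response.
Each player's payoff: 16 − 10 + 40 = 46.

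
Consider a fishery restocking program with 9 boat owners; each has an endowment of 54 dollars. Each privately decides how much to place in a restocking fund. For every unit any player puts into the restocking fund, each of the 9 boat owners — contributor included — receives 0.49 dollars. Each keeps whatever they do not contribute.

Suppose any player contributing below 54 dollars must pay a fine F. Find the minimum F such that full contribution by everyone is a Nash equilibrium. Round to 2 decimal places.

27.54 dollars

Given the others contribute fully, the best deviation is to contribute 0 (any partial contribution still incurs the fine and gives up units whose private return 0.49 is below 1).
Deviating from 54 to 0 saves 54 dollars but forfeits the deviator's share of the drop in the restocking fund: 0.49 × 54 = 26.46.
So the deviation gain is 54 − 26.46 = 27.54, and the fine must be at least 27.54 dollars to wipe it out.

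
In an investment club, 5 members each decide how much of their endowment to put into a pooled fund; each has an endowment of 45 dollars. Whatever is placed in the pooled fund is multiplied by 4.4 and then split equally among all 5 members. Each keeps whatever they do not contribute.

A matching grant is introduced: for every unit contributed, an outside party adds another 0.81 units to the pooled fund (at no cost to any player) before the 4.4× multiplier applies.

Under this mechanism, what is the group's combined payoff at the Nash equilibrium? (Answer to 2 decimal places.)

1791.90 dollars

With the mechanism, a contributed unit returns 4.4 × 1.81 / 5 = 1.5928 per unit of net cost to the contributor — now above 1 — so contributing fully is weakly dominant for every player.
At the Nash equilibrium everyone contributes 45. Group total payoff = 4.4 × 1.81 × 225 = 1791.90.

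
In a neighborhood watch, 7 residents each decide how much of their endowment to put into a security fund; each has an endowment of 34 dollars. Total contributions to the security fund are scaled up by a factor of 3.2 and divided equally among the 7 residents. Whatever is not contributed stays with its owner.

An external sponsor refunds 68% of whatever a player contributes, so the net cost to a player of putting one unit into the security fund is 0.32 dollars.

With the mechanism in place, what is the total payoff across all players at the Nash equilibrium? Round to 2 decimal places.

With the mechanism, a contributed unit returns (3.2/7) / 0.32 = 1.4286 per unit of net cost to the contributor — now above 1 — so contributing fully is weakly dominant for every player.
At the Nash equilibrium everyone contributes 34. Group total payoff = 7 × (34 × 0.68 + 3.2 × 34) = 923.44.

923.44 dollars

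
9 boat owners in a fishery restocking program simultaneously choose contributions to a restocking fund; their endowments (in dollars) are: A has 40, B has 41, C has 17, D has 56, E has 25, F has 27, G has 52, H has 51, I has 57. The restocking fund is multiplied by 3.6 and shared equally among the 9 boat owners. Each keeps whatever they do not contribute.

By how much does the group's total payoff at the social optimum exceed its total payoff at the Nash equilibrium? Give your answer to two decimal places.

The private return per contributed unit is 3.6/9 = 0.4000 < 1 for every player regardless of endowment, so the Nash equilibrium is zero contribution and the group total is Σ E_j = 40 + 41 + 17 + 56 + 25 + 27 + 52 + 51 + 57 = 366.
Each contributed unit returns 3.600 to the group, so the social optimum is full contribution by everyone: group total = 3.600 × 366 = 1317.60.
Efficiency loss = (3.600 − 1) × 366 = 951.60.

951.60 dollars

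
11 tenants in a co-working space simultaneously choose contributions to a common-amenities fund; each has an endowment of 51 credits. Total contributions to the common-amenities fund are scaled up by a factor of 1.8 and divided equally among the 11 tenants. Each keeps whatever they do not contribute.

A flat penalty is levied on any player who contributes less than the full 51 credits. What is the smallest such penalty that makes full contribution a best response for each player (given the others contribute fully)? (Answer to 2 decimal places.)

Given the others contribute fully, the best deviation is to contribute 0 (any partial contribution still incurs the fine and gives up units whose private return 0.1636 is below 1).
Deviating from 51 to 0 saves 51 credits but forfeits the deviator's share of the drop in the common-amenities fund: 1.8/11 × 51 = 8.35.
So the deviation gain is 51 − 8.35 = 42.65, and the fine must be at least 42.65 credits to wipe it out.

42.65 credits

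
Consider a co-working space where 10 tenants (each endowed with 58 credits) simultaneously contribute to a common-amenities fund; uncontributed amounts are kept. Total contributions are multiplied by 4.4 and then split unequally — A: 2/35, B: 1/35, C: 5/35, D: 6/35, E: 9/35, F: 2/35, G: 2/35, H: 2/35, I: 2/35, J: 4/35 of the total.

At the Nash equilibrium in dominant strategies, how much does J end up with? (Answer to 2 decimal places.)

For player j, contributing a unit is worthwhile iff 4.4 × (j's share) ≥ 1, i.e. iff j's share is at least 0.2273.
Only E (9/35) clears that bar, contributing 58; the remaining 9 contribute 0. Total contributed: 58.
J keeps 58 and receives 4.4 × 58 × 4/35 = 29.17 from the common-amenities fund, for a payoff of 87.17.

87.17 credits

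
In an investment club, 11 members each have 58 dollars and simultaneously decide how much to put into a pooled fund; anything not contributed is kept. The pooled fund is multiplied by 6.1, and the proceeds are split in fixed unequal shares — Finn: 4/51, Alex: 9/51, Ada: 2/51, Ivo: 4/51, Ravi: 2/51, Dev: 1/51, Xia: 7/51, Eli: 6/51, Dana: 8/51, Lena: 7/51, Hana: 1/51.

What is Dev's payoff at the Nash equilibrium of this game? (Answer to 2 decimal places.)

For player j, contributing a unit is worthwhile iff 6.1 × (j's share) ≥ 1, i.e. iff j's share is at least 0.1639.
Alex alone (share 9/51) is above the threshold, contributing 58; the remaining 10 contribute 0. Total contributed: 58.
Dev keeps 58 and receives 6.1 × 58 × 1/51 = 6.94 from the pooled fund, for a payoff of 64.94.

64.94 dollars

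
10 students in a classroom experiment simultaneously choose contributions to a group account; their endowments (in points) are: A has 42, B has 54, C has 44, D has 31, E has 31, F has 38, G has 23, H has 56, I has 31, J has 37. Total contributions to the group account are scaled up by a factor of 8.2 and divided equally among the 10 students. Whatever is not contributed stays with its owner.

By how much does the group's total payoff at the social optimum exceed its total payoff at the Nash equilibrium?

The private return per contributed unit is 8.2/10 = 0.8200 < 1 for every player regardless of endowment, so the Nash equilibrium is zero contribution and the group total is Σ E_j = 42 + 54 + 44 + 31 + 31 + 38 + 23 + 56 + 31 + 37 = 387.
Each contributed unit returns 8.200 to the group, so the social optimum is full contribution by everyone: group total = 8.200 × 387 = 3173.40.
Efficiency loss = (8.200 − 1) × 387 = 2786.40.

2786.40 points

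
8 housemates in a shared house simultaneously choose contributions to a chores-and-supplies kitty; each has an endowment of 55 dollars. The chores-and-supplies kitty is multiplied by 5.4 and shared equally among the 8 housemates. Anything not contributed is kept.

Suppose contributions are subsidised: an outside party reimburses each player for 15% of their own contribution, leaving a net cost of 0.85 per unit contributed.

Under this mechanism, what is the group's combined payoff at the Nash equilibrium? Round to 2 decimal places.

The effective private return is (5.4/8) / 0.85 = 0.7941, which is still under 1, so the mechanism doesn't change anyone's dominant strategy: zero contribution.
Everyone keeps their endowment and the group total is 8 × 55 = 440.

440.00 dollars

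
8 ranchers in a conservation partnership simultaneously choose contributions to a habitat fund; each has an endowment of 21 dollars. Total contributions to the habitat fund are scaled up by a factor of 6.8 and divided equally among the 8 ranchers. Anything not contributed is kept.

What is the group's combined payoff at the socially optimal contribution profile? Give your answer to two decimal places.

1142.40 dollars

Each contributed unit returns 6.800 to the group as a whole (0.8500 to each of 8 players), which exceeds 1, so the social optimum is full contribution: group total = 6.800 × 168 = 1142.40.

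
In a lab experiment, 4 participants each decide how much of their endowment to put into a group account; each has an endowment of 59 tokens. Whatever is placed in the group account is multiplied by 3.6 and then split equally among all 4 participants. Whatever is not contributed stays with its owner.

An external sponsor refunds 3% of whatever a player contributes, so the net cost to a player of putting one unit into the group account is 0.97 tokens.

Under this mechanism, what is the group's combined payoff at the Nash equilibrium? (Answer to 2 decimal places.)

236.00 tokens

Even with the mechanism, each unit contributed returns only (3.6/4) / 0.97 = 0.9278 per unit of net cost, so contributing nothing is still dominant.
Everyone keeps their endowment and the group total is 4 × 59 = 236.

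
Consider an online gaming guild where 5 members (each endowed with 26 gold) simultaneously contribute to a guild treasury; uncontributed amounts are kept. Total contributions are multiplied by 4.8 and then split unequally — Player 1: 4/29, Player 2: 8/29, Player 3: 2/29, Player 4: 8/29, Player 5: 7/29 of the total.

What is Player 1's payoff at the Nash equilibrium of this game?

Each unit j contributes comes back to j as 4.8 × (j's share), so j prefers to contribute only if that share exceeds 1/4.8 = 0.2083; otherwise keeping the unit dominates.
Player 2, Player 4 and Player 5 are above the threshold, contributing 26 each; the remaining 2 contribute 0. Total contributed: 78.
Player 1 keeps 26 and receives 4.8 × 78 × 4/29 = 51.64 from the guild treasury, for a payoff of 77.64.

77.64 gold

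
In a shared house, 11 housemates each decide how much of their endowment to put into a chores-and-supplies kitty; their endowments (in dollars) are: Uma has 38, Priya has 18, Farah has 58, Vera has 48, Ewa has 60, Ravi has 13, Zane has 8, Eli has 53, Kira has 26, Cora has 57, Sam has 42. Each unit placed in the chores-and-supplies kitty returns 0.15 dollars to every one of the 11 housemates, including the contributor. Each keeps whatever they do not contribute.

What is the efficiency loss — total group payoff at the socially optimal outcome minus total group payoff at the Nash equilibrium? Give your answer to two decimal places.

The private return per contributed unit is 0.15 < 1 for everyone, so the Nash equilibrium is zero contribution and the group total is Σ E_j = 38 + 18 + 58 + 48 + 60 + 13 + 8 + 53 + 26 + 57 + 42 = 421.
Each contributed unit returns 1.650 to the group, so the social optimum is full contribution by everyone: group total = 1.650 × 421 = 694.65.
Efficiency loss = (1.650 − 1) × 421 = 273.65.

273.65 dollars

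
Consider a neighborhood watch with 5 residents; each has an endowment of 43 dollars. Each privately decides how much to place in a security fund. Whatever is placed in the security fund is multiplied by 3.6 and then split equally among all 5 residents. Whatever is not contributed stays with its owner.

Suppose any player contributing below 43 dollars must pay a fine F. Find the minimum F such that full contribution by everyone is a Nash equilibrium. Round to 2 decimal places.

Given the others contribute fully, the best deviation is to contribute 0 (any partial contribution still incurs the fine and gives up units whose private return 0.7200 is below 1).
Deviating from 43 to 0 saves 43 dollars but forfeits the deviator's share of the drop in the security fund: 3.6/5 × 43 = 30.96.
So the deviation gain is 43 − 30.96 = 12.04, and the fine must be at least 12.04 dollars to wipe it out.

12.04 dollars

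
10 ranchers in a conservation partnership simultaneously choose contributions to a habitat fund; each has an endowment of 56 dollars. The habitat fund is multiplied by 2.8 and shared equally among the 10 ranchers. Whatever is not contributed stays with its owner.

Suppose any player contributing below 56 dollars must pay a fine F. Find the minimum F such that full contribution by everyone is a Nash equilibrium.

Given the others contribute fully, the best deviation is to contribute 0 (any partial contribution still incurs the fine and gives up units whose private return 0.2800 is below 1).
Deviating from 56 to 0 saves 56 dollars but forfeits the deviator's share of the drop in the habitat fund: 2.8/10 × 56 = 15.68.
So the deviation gain is 56 − 15.68 = 40.32, and the fine must be at least 40.32 dollars to wipe it out.

40.32 dollars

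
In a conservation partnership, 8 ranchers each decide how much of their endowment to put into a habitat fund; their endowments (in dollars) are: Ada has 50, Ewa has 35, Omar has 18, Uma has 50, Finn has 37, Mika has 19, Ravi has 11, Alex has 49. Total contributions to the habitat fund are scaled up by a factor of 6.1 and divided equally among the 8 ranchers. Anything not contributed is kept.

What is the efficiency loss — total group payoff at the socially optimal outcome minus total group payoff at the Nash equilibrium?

The private return per contributed unit is 6.1/8 = 0.7625 < 1 for every player regardless of endowment, so the Nash equilibrium is zero contribution and the group total is Σ E_j = 50 + 35 + 18 + 50 + 37 + 19 + 11 + 49 = 269.
Each contributed unit returns 6.100 to the group, so the social optimum is full contribution by everyone: group total = 6.100 × 269 = 1640.90.
Efficiency loss = (6.100 − 1) × 269 = 1371.90.

1371.90 dollars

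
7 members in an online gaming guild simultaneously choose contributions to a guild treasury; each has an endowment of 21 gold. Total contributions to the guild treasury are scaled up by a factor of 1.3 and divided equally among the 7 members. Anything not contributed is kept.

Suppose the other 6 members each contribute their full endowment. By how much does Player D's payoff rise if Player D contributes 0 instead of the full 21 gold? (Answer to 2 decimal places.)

17.10 gold

Switching from a contribution of 21 to 0 lets Player D keep an extra 21 gold, but lowers the guild treasury by 21, which costs Player D their own share of that drop: 1.3/7 × 21 = 3.90.
Net gain = 21 − 3.90 = 17.10. The private return per contributed unit (0.1857) is below 1, so free-riding is indeed the best response regardless of what the others do.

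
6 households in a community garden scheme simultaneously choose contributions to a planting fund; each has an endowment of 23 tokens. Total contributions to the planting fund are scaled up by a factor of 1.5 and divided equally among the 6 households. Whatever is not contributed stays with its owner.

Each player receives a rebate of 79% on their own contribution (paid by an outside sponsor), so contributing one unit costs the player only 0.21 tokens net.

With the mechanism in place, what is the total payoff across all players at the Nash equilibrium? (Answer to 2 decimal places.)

Under the mechanism each unit contributed yields (1.5/6) / 0.21 = 1.1905 back to its contributor per unit of net cost, which exceeds 1, making full contribution the dominant choice for everyone.
So the Nash equilibrium is full contribution by all 6; the group earns 6 × (23 × 0.79 + 1.5 × 23) = 316.02.

316.02 tokens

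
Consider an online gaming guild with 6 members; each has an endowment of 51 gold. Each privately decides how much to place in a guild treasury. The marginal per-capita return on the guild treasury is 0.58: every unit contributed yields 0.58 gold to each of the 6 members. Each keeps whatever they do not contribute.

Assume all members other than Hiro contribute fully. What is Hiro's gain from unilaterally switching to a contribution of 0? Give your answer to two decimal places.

Switching from a contribution of 51 to 0 lets Hiro keep an extra 51 gold, but lowers the guild treasury by 51, which costs Hiro their own share of that drop: 0.58 × 51 = 29.58.
Net gain = 51 − 29.58 = 21.42. The private return per contributed unit (0.58) is below 1, so free-riding is indeed the best response regardless of what the others do.

21.42 gold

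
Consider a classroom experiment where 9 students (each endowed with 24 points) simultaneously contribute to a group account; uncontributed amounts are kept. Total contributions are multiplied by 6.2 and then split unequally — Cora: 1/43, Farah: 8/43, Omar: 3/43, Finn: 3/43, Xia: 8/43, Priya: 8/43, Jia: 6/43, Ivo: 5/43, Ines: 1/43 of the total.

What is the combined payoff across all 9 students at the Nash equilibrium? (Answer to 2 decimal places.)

590.40 points

Each unit j contributes comes back to j as 6.2 × (j's share), so j prefers to contribute only if that share exceeds 1/6.2 = 0.1613; otherwise keeping the unit dominates.
Farah, Xia and Priya clear that bar, contributing 24 each; the remaining 6 contribute 0. Total contributed: 72.
The group account pays out 6.2 × 72 = 446.40 in total (split across the unequal shares, but the aggregate is all that matters for the group sum).
The 6 free-riders keep 24 each, adding 144. Group total = 144 + 446.40 = 590.40.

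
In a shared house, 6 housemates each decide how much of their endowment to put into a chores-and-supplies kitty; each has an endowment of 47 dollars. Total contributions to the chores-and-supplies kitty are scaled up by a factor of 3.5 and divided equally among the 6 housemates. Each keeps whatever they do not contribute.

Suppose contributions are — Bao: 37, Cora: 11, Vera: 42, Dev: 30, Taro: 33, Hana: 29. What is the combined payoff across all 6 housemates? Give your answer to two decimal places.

Total contributed: 37 + 11 + 42 + 30 + 33 + 29 = 182; total kept: 6 × 47 − 182 = 100.
The chores-and-supplies kitty pays out 3.5 × 182 = 637.00 in aggregate.
Group total = 100 + 637.00 = 737.00.

737.00 dollars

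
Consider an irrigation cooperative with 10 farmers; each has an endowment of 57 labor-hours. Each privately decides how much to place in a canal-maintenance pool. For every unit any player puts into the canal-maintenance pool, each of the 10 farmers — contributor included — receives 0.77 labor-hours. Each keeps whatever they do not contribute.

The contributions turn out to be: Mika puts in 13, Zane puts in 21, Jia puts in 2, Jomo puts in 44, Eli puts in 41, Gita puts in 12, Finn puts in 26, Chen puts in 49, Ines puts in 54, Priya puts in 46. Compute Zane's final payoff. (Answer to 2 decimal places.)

273.16 labor-hours

Total contributed: 13 + 21 + 2 + 44 + 41 + 12 + 26 + 49 + 54 + 46 = 308.
Each receives 0.77 × 308 = 237.16 from the canal-maintenance pool.
Zane keeps 57 − 21 = 36, so Zane's payoff is 36 + 237.16 = 273.16.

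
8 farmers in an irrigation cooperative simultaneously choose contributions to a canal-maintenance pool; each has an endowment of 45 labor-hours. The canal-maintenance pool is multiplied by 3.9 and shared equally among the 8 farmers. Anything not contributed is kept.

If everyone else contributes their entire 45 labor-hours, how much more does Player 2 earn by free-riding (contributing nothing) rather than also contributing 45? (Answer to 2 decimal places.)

Switching from a contribution of 45 to 0 lets Player 2 keep an extra 45 labor-hours, but lowers the canal-maintenance pool by 45, which costs Player 2 their own share of that drop: 3.9/8 × 45 = 21.94.
Net gain = 45 − 21.94 = 23.06. The private return per contributed unit (0.4875) is below 1, so free-riding is indeed the best response regardless of what the others do.

23.06 labor-hours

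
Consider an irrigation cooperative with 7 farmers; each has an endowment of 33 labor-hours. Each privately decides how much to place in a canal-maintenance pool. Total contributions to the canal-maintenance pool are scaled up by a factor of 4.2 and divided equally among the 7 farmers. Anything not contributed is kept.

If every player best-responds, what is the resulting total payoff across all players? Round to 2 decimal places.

Each contributed unit returns 4.2/7 = 0.6000 to its contributor — below 1 — so contributing 0 is dominant for every player. At the Nash equilibrium everyone keeps their 33, and the group total is 7 × 33 = 231.

231.00 labor-hours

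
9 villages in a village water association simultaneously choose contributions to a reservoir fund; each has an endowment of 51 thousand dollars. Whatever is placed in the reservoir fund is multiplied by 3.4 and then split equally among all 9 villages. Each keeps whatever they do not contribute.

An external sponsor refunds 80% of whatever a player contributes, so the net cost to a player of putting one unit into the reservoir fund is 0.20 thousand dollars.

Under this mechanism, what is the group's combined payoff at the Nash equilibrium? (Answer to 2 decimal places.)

Under the mechanism each unit contributed yields (3.4/9) / 0.20 = 1.8889 back to its contributor per unit of net cost, which exceeds 1, making full contribution the dominant choice for everyone.
At the Nash equilibrium everyone contributes 51. Group total payoff = 9 × (51 × 0.80 + 3.4 × 51) = 1927.80.

1927.80 thousand dollars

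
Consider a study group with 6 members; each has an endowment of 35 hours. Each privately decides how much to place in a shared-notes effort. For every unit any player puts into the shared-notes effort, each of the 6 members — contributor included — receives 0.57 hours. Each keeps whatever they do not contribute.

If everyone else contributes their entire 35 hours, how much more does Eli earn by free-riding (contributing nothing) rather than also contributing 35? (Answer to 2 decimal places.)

Switching from a contribution of 35 to 0 lets Eli keep an extra 35 hours, but lowers the shared-notes effort by 35, which costs Eli their own share of that drop: 0.57 × 35 = 19.95.
Net gain = 35 − 19.95 = 15.05. The private return per contributed unit (0.57) is below 1, so free-riding is indeed the best response regardless of what the others do.

15.05 hours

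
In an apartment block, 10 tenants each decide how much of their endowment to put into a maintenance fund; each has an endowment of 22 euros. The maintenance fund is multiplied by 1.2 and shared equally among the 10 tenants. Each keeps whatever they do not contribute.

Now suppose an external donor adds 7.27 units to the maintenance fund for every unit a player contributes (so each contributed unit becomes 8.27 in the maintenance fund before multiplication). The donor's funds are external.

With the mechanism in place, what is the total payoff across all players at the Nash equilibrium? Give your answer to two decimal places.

220.00 euros

The effective private return is 1.2 × 8.27 / 10 = 0.9924, which is still under 1, so the mechanism doesn't change anyone's dominant strategy: zero contribution.
Everyone keeps their endowment and the group total is 10 × 22 = 220.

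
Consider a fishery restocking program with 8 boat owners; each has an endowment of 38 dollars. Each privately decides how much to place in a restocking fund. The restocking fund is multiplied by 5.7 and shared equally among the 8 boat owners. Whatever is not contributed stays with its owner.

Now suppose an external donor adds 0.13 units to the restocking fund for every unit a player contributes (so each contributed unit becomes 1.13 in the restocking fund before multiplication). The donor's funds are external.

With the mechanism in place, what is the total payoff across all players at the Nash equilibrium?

304.00 dollars

The effective private return is 5.7 × 1.13 / 8 = 0.8051, which is still under 1, so the mechanism doesn't change anyone's dominant strategy: zero contribution.
At the Nash equilibrium no one contributes; group total payoff = 8 × 38 = 304.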